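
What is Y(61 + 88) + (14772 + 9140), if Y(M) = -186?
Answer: 23726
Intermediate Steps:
Y(61 + 88) + (14772 + 9140) = -186 + (14772 + 9140) = -186 + 23912 = 23726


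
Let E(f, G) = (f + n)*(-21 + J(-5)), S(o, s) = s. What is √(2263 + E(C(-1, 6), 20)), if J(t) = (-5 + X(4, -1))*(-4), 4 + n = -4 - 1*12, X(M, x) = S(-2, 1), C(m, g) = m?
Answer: 8*√37 ≈ 48.662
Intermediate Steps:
X(M, x) = 1
n = -20 (n = -4 + (-4 - 1*12) = -4 + (-4 - 12) = -4 - 16 = -20)
J(t) = 16 (J(t) = (-5 + 1)*(-4) = -4*(-4) = 16)
E(f, G) = 100 - 5*f (E(f, G) = (f - 20)*(-21 + 16) = (-20 + f)*(-5) = 100 - 5*f)
√(2263 + E(C(-1, 6), 20)) = √(2263 + (100 - 5*(-1))) = √(2263 + (100 + 5)) = √(2263 + 105) = √2368 = 8*√37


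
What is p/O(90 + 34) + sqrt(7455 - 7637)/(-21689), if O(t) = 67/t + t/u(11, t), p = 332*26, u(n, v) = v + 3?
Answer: 135936736/23885 - I*sqrt(182)/21689 ≈ 5691.3 - 0.00062201*I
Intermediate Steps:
u(n, v) = 3 + v
p = 8632
O(t) = 67/t + t/(3 + t)
p/O(90 + 34) + sqrt(7455 - 7637)/(-21689) = 8632/(67/(90 + 34) + (90 + 34)/(3 + (90 + 34))) + sqrt(7455 - 7637)/(-21689) = 8632/(67/124 + 124/(3 + 124)) + sqrt(-182)*(-1/21689) = 8632/(67*(1/124) + 124/127) + (I*sqrt(182))*(-1/21689) = 8632/(67/124 + 124*(1/127)) - I*sqrt(182)/21689 = 8632/(67/124 + 124/127) - I*sqrt(182)/21689 = 8632/(23885/15748) - I*sqrt(182)/21689 = 8632*(15748/23885) - I*sqrt(182)/21689 = 135936736/23885 - I*sqrt(182)/21689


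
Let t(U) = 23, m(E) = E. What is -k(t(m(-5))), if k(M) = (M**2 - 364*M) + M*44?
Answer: 6831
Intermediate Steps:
k(M) = M**2 - 320*M (k(M) = (M**2 - 364*M) + 44*M = M**2 - 320*M)
-k(t(m(-5))) = -23*(-320 + 23) = -23*(-297) = -1*(-6831) = 6831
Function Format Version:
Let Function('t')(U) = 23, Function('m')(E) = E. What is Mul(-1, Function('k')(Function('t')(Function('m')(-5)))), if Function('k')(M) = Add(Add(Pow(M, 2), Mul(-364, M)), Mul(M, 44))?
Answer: 6831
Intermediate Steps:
Function('k')(M) = Add(Pow(M, 2), Mul(-320, M)) (Function('k')(M) = Add(Add(Pow(M, 2), Mul(-364, M)), Mul(44, M)) = Add(Pow(M, 2), Mul(-320, M)))
Mul(-1, Function('k')(Function('t')(Function('m')(-5)))) = Mul(-1, Mul(23, Add(-320, 23))) = Mul(-1, Mul(23, -297)) = Mul(-1, -6831) = 6831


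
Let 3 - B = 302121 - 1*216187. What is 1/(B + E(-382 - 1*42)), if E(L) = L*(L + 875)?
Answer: -1/277155 ≈ -3.6081e-6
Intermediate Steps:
E(L) = L*(875 + L)
B = -85931 (B = 3 - (302121 - 1*216187) = 3 - (302121 - 216187) = 3 - 1*85934 = 3 - 85934 = -85931)
1/(B + E(-382 - 1*42)) = 1/(-85931 + (-382 - 1*42)*(875 + (-382 - 1*42))) = 1/(-85931 + (-382 - 42)*(875 + (-382 - 42))) = 1/(-85931 - 424*(875 - 424)) = 1/(-85931 - 424*451) = 1/(-85931 - 191224) = 1/(-277155) = -1/277155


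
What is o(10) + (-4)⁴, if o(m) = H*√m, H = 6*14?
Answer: 256 + 84*√10 ≈ 521.63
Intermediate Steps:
H = 84
o(m) = 84*√m
o(10) + (-4)⁴ = 84*√10 + (-4)⁴ = 84*√10 + 256 = 256 + 84*√10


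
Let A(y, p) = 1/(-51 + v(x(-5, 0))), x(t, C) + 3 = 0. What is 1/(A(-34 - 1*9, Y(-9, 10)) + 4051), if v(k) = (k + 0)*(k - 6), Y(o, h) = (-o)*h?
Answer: 24/97223 ≈ 0.00024685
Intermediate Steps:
x(t, C) = -3 (x(t, C) = -3 + 0 = -3)
Y(o, h) = -h*o
v(k) = k*(-6 + k)
A(y, p) = -1/24 (A(y, p) = 1/(-51 - 3*(-6 - 3)) = 1/(-51 - 3*(-9)) = 1/(-51 + 27) = 1/(-24) = -1/24)
1/(A(-34 - 1*9, Y(-9, 10)) + 4051) = 1/(-1/24 + 4051) = 1/(97223/24) = 24/97223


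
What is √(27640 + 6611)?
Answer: 7*√699 ≈ 185.07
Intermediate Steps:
√(27640 + 6611) = √34251 = 7*√699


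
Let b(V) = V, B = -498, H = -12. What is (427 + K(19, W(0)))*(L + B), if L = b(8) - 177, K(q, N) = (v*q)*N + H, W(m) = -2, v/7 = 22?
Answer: 3626479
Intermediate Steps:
v = 154 (v = 7*22 = 154)
K(q, N) = -12 + 154*N*q (K(q, N) = (154*q)*N - 12 = 154*N*q - 12 = -12 + 154*N*q)
L = -169 (L = 8 - 177 = -169)
(427 + K(19, W(0)))*(L + B) = (427 + (-12 + 154*(-2)*19))*(-169 - 498) = (427 + (-12 - 5852))*(-667) = (427 - 5864)*(-667) = -5437*(-667) = 3626479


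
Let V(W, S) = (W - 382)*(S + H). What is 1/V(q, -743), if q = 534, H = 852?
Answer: 1/16568 ≈ 6.0357e-5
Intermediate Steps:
V(W, S) = (-382 + W)*(852 + S) (V(W, S) = (W - 382)*(S + 852) = (-382 + W)*(852 + S))
1/V(q, -743) = 1/(-325464 - 382*(-743) + 852*534 - 743*534) = 1/(-325464 + 283826 + 454968 - 396762) = 1/16568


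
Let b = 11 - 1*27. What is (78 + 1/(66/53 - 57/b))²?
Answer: 101667873316/16621929 ≈ 6116.5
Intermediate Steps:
b = -16 (b = 11 - 27 = -16)
(78 + 1/(66/53 - 57/b))² = (78 + 1/(66/53 - 57/(-16)))² = (78 + 1/(66*(1/53) - 57*(-1/16)))² = (78 + 1/(66/53 + 57/16))² = (78 + 1/(4077/848))² = (78 + 848/4077)² = (318854/4077)² = 101667873316/16621929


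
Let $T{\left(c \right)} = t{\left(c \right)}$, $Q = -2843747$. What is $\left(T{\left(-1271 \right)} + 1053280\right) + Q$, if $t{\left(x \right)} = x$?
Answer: $-1791738$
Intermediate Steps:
$T{\left(c \right)} = c$
$\left(T{\left(-1271 \right)} + 1053280\right) + Q = \left(-1271 + 1053280\right) - 2843747 = 1052009 - 2843747 = -1791738$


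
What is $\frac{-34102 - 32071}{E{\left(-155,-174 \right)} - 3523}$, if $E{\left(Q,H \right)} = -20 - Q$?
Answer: $\frac{66173}{3388} \approx 19.532$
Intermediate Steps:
$\frac{-34102 - 32071}{E{\left(-155,-174 \right)} - 3523} = \frac{-34102 - 32071}{\left(-20 - -155\right) - 3523} = - \frac{66173}{\left(-20 + 155\right) - 3523} = - \frac{66173}{135 - 3523} = - \frac{66173}{-3388} = \left(-66173\right) \left(- \frac{1}{3388}\right) = \frac{66173}{3388}$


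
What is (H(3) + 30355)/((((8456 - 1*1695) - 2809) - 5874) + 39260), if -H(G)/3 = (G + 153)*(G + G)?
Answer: 27547/37338 ≈ 0.73777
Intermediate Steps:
H(G) = -6*G*(153 + G) (H(G) = -3*(G + 153)*(G + G) = -3*(153 + G)*2*G = -6*G*(153 + G))
(H(3) + 30355)/((((8456 - 1*1695) - 2809) - 5874) + 39260) = (-6*3*(153 + 3) + 30355)/((((8456 - 1*1695) - 2809) - 5874) + 39260) = (-6*3*156 + 30355)/((((8456 - 1695) - 2809) - 5874) + 39260) = (-2808 + 30355)/(((6761 - 2809) - 5874) + 39260) = 27547/((3952 - 5874) + 39260) = 27547/(-1922 + 39260) = 27547/37338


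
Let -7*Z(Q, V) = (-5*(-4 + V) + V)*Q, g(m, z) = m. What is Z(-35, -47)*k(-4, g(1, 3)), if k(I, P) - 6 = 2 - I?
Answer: 12480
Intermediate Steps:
Z(Q, V) = -Q*(20 - 4*V)/7 (Z(Q, V) = -(-5*(-4 + V) + V)*Q/7 = -((20 - 5*V) + V)*Q/7 = -(20 - 4*V)*Q/7 = -Q*(20 - 4*V)/7)
k(I, P) = 8 - I (k(I, P) = 6 + (2 - I) = 8 - I)
Z(-35, -47)*k(-4, g(1, 3)) = ((4/7)*(-35)*(-5 - 47))*(8 - 1*(-4)) = ((4/7)*(-35)*(-52))*(8 + 4) = 1040*12 = 12480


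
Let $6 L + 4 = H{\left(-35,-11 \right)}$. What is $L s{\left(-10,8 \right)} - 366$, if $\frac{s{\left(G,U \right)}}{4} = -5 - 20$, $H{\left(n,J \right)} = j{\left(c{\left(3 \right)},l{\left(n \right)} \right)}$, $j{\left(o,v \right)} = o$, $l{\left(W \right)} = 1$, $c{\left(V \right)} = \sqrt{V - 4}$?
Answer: $- \frac{898}{3} - \frac{50 i}{3} \approx -299.33 - 16.667 i$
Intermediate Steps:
$c{\left(V \right)} = \sqrt{-4 + V}$
$H{\left(n,J \right)} = i$ ($H{\left(n,J \right)} = \sqrt{-4 + 3} = \sqrt{-1} = i$)
$L = - \frac{2}{3} + \frac{i}{6} \approx -0.66667 + 0.16667 i$
$s{\left(G,U \right)} = -100$ ($s{\left(G,U \right)} = 4 \left(-5 - 20\right) = 4 \left(-25\right) = -100$)
$L s{\left(-10,8 \right)} - 366 = \left(- \frac{2}{3} + \frac{i}{6}\right) \left(-100\right) - 366 = \left(\frac{200}{3} - \frac{50 i}{3}\right) - 366 = - \frac{898}{3} - \frac{50 i}{3}$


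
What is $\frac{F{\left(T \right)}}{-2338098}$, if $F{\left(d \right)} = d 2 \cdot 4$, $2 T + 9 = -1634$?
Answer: $\frac{3286}{1169049} \approx 0.0028108$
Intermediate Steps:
$T = - \frac{1643}{2}$ ($T = - \frac{9}{2} + \frac{1}{2} \left(-1634\right) = - \frac{9}{2} - 817 = - \frac{1643}{2} \approx -821.5$)
$F{\left(d \right)} = 8 d$ ($F{\left(d \right)} = 2 d 4 = 8 d$)
$\frac{F{\left(T \right)}}{-2338098} = \frac{8 \left(- \frac{1643}{2}\right)}{-2338098} = \left(-6572\right) \left(- \frac{1}{2338098}\right) = \frac{3286}{1169049}$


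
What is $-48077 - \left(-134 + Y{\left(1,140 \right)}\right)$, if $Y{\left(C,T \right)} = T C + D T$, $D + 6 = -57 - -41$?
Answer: $-45003$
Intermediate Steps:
$D = -22$ ($D = -6 - 16 = -22$)
$Y{\left(C,T \right)} = - 22 T + C T$ ($Y{\left(C,T \right)} = T C - 22 T = C T - 22 T = - 22 T + C T$)
$-48077 - \left(-134 + Y{\left(1,140 \right)}\right) = -48077 - \left(-134 + 140 \left(-22 + 1\right)\right) = -48077 - \left(-134 + 140 \left(-21\right)\right) = -48077 + \left(134 - -2940\right) = -48077 + \left(134 + 2940\right) = -48077 + 3074 = -45003$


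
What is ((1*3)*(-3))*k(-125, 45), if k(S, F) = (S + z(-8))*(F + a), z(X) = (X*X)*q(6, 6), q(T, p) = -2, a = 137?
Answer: 414414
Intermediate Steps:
z(X) = -2*X**2 (z(X) = (X*X)*(-2) = X**2*(-2) = -2*X**2)
k(S, F) = (-128 + S)*(137 + F) (k(S, F) = (S - 2*(-8)**2)*(F + 137) = (S - 2*64)*(137 + F) = (S - 128)*(137 + F) = (-128 + S)*(137 + F))
((1*3)*(-3))*k(-125, 45) = ((1*3)*(-3))*(-17536 - 128*45 + 137*(-125) + 45*(-125)) = (3*(-3))*(-17536 - 5760 - 17125 - 5625) = -9*(-46046) = 414414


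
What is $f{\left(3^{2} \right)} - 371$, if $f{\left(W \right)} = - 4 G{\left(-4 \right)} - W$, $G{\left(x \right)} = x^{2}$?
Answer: $-444$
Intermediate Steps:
$f{\left(W \right)} = -64 - W$ ($f{\left(W \right)} = - 4 \left(-4\right)^{2} - W = \left(-4\right) 16 - W = -64 - W$)
$f{\left(3^{2} \right)} - 371 = \left(-64 - 3^{2}\right) - 371 = \left(-64 - 9\right) - 371 = -73 - 371 = -444$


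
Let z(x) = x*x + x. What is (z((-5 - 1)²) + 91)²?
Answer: 2024929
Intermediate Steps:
z(x) = x + x² (z(x) = x² + x = x + x²)
(z((-5 - 1)²) + 91)² = ((-5 - 1)²*(1 + (-5 - 1)²) + 91)² = ((-6)²*(1 + (-6)²) + 91)² = (36*(1 + 36) + 91)² = (36*37 + 91)² = (1332 + 91)² = 1423² = 2024929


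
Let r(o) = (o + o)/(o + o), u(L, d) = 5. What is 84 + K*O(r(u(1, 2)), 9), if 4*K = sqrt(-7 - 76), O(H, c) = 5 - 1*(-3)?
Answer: 84 + 2*I*sqrt(83) ≈ 84.0 + 18.221*I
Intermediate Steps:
r(o) = 1 (r(o) = (2*o)/((2*o)) = (2*o)*(1/(2*o)) = 1)
O(H, c) = 8 (O(H, c) = 5 + 3 = 8)
K = I*sqrt(83)/4 (K = sqrt(-7 - 76)/4 = sqrt(-83)/4 = (I*sqrt(83))/4 = I*sqrt(83)/4 ≈ 2.2776*I)
84 + K*O(r(u(1, 2)), 9) = 84 + (I*sqrt(83)/4)*8 = 84 + 2*I*sqrt(83)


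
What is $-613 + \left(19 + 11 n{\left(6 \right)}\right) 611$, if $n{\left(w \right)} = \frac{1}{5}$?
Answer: $\frac{61701}{5} \approx 12340.0$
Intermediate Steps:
$n{\left(w \right)} = \frac{1}{5}$
$-613 + \left(19 + 11 n{\left(6 \right)}\right) 611 = -613 + \left(19 + 11 \cdot \frac{1}{5}\right) 611 = -613 + \left(19 + \frac{11}{5}\right) 611 = -613 + \frac{106}{5} \cdot 611 = -613 + \frac{64766}{5} = \frac{61701}{5}$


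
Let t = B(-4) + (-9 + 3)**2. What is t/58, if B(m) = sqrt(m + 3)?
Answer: 18/29 + I/58 ≈ 0.62069 + 0.017241*I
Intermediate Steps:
B(m) = sqrt(3 + m)
t = 36 + I (t = sqrt(3 - 4) + (-9 + 3)**2 = sqrt(-1) + (-6)**2 = I + 36 = 36 + I ≈ 36.0 + 1.0*I)
t/58 = (36 + I)/58 = (36 + I)*(1/58) = 18/29 + I/58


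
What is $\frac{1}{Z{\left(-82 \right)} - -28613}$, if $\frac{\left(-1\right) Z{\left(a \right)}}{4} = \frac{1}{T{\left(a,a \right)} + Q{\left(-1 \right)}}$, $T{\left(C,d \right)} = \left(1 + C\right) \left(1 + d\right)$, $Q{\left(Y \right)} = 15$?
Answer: $\frac{1644}{47039771} \approx 3.4949 \cdot 10^{-5}$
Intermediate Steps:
$Z{\left(a \right)} = - \frac{4}{16 + a^{2} + 2 a}$ ($Z{\left(a \right)} = - \frac{4}{\left(1 + a + a + a a\right) + 15} = - \frac{4}{\left(1 + a + a + a^{2}\right) + 15} = - \frac{4}{\left(1 + a^{2} + 2 a\right) + 15} = - \frac{4}{16 + a^{2} + 2 a}$)
$\frac{1}{Z{\left(-82 \right)} - -28613} = \frac{1}{- \frac{4}{16 + \left(-82\right)^{2} + 2 \left(-82\right)} - -28613} = \frac{1}{- \frac{4}{16 + 6724 - 164} + \left(-12171 + 40784\right)} = \frac{1}{- \frac{4}{6576} + 28613} = \frac{1}{\left(-4\right) \frac{1}{6576} + 28613} = \frac{1}{- \frac{1}{1644} + 28613} = \frac{1}{\frac{47039771}{1644}} = \frac{1644}{47039771}$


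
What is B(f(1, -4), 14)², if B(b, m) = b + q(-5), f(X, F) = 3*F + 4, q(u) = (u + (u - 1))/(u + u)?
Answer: 4761/100 ≈ 47.610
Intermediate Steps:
q(u) = (-1 + 2*u)/(2*u) (q(u) = (u + (-1 + u))/((2*u)) = (-1 + 2*u)*(1/(2*u)) = (-1 + 2*u)/(2*u))
f(X, F) = 4 + 3*F
B(b, m) = 11/10 + b (B(b, m) = b + (-½ - 5)/(-5) = b - ⅕*(-11/2) = b + 11/10 = 11/10 + b)
B(f(1, -4), 14)² = (11/10 + (4 + 3*(-4)))² = (11/10 + (4 - 12))² = (11/10 - 8)² = (-69/10)² = 4761/100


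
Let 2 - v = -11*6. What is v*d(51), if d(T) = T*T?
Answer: 176868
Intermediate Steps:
d(T) = T²
v = 68 (v = 2 - (-11)*6 = 2 - 1*(-66) = 2 + 66 = 68)
v*d(51) = 68*51² = 68*2601 = 176868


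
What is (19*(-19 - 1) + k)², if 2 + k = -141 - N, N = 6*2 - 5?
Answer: 280900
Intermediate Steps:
N = 7 (N = 12 - 5 = 7)
k = -150 (k = -2 + (-141 - 1*7) = -2 + (-141 - 7) = -2 - 148 = -150)
(19*(-19 - 1) + k)² = (19*(-19 - 1) - 150)² = (19*(-20) - 150)² = (-380 - 150)² = (-530)² = 280900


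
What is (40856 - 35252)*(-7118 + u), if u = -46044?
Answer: -297919848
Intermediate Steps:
(40856 - 35252)*(-7118 + u) = (40856 - 35252)*(-7118 - 46044) = 5604*(-53162) = -297919848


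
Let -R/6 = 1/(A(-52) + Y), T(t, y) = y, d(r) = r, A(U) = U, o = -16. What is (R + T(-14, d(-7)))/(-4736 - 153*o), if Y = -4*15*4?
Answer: 1019/334048 ≈ 0.0030505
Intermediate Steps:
Y = -240 (Y = -60*4 = -240)
R = 3/146 (R = -6/(-52 - 240) = -6/(-292) = -6*(-1/292) = 3/146 ≈ 0.020548)
(R + T(-14, d(-7)))/(-4736 - 153*o) = (3/146 - 7)/(-4736 - 153*(-16)) = -1019/(146*(-4736 + 2448)) = -1019/146/(-2288) = -1019/146*(-1/2288) = 1019/334048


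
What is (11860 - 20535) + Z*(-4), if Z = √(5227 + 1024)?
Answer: -8675 - 4*√6251 ≈ -8991.3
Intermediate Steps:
Z = √6251 ≈ 79.063
(11860 - 20535) + Z*(-4) = (11860 - 20535) + √6251*(-4) = -8675 - 4*√6251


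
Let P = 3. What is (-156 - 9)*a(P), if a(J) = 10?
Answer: -1650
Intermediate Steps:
(-156 - 9)*a(P) = (-156 - 9)*10 = -165*10 = -1650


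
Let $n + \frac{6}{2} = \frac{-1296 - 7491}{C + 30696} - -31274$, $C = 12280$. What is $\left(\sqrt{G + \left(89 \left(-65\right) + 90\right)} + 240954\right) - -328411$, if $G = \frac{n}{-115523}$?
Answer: $569365 + \frac{i \sqrt{8773710227230882909682}}{1241179112} \approx 5.6937 \cdot 10^{5} + 75.467 i$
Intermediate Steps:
$n = \frac{1343893709}{42976}$ ($n = -3 + \left(\frac{-1296 - 7491}{12280 + 30696} - -31274\right) = -3 + \left(- \frac{8787}{42976} + 31274\right) = -3 + \frac{1344022637}{42976} = \frac{1343893709}{42976} \approx 31271.0$)
$G = - \frac{1343893709}{4964716448}$ ($G = \frac{1343893709}{42976 \left(-115523\right)} = \frac{1343893709}{42976} \left(- \frac{1}{115523}\right) = - \frac{1343893709}{4964716448} \approx -0.27069$)
$\left(\sqrt{G + \left(89 \left(-65\right) + 90\right)} + 240954\right) - -328411 = \left(\sqrt{- \frac{1343893709}{4964716448} + \left(89 \left(-65\right) + 90\right)} + 240954\right) - -328411 = \left(\sqrt{- \frac{1343893709}{4964716448} + \left(-5785 + 90\right)} + 240954\right) + 328411 = \left(\sqrt{- \frac{1343893709}{4964716448} - 5695} + 240954\right) + 328411 = \left(\sqrt{- \frac{28275404065069}{4964716448}} + 240954\right) + 328411 = \left(\frac{i \sqrt{8773710227230882909682}}{1241179112} + 240954\right) + 328411 = \left(240954 + \frac{i \sqrt{8773710227230882909682}}{1241179112}\right) + 328411 = 569365 + \frac{i \sqrt{8773710227230882909682}}{1241179112}$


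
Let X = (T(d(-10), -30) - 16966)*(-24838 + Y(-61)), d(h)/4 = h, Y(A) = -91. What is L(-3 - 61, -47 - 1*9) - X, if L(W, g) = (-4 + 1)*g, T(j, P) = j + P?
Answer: -424690276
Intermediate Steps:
d(h) = 4*h
T(j, P) = P + j
L(W, g) = -3*g
X = 424690444 (X = ((-30 + 4*(-10)) - 16966)*(-24838 - 91) = ((-30 - 40) - 16966)*(-24929) = (-70 - 16966)*(-24929) = -17036*(-24929) = 424690444)
L(-3 - 61, -47 - 1*9) - X = -3*(-47 - 1*9) - 1*424690444 = -3*(-47 - 9) - 424690444 = -3*(-56) - 424690444 = 168 - 424690444 = -424690276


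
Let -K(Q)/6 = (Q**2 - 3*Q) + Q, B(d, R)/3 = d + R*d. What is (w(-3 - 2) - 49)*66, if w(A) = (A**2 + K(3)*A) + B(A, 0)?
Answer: 3366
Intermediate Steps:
B(d, R) = 3*d + 3*R*d (B(d, R) = 3*(d + R*d) = 3*d + 3*R*d)
K(Q) = -6*Q**2 + 12*Q (K(Q) = -6*((Q**2 - 3*Q) + Q) = -6*(Q**2 - 2*Q) = -6*Q**2 + 12*Q)
w(A) = A**2 - 15*A (w(A) = (A**2 + (6*3*(2 - 1*3))*A) + 3*A*(1 + 0) = (A**2 + (6*3*(2 - 3))*A) + 3*A*1 = (A**2 + (6*3*(-1))*A) + 3*A = (A**2 - 18*A) + 3*A = A**2 - 15*A)
(w(-3 - 2) - 49)*66 = ((-3 - 2)*(-15 + (-3 - 2)) - 49)*66 = (-5*(-15 - 5) - 49)*66 = (-5*(-20) - 49)*66 = (100 - 49)*66 = 51*66 = 3366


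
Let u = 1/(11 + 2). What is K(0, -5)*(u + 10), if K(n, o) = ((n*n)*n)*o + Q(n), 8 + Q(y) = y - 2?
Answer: -1310/13 ≈ -100.77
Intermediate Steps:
Q(y) = -10 + y (Q(y) = -8 + (y - 2) = -8 + (-2 + y) = -10 + y)
u = 1/13 ≈ 0.076923
K(n, o) = -10 + n + o*n³ (K(n, o) = ((n*n)*n)*o + (-10 + n) = (n²*n)*o + (-10 + n) = n³*o + (-10 + n) = o*n³ + (-10 + n) = -10 + n + o*n³)
K(0, -5)*(u + 10) = (-10 + 0 - 5*0³)*(1/13 + 10) = (-10 + 0 - 5*0)*(131/13) = (-10 + 0 + 0)*(131/13) = -10*131/13 = -1310/13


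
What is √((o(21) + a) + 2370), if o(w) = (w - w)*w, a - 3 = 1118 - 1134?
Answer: √2357 ≈ 48.549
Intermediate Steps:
a = -13 (a = 3 + (1118 - 1134) = 3 - 16 = -13)
o(w) = 0 (o(w) = 0*w = 0)
√((o(21) + a) + 2370) = √((0 - 13) + 2370) = √(-13 + 2370) = √2357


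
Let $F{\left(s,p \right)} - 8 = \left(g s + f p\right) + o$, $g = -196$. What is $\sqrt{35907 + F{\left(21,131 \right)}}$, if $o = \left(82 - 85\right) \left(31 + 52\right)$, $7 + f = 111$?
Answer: $\sqrt{45174} \approx 212.54$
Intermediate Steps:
$f = 104$ ($f = -7 + 111 = 104$)
$o = -249$ ($o = \left(-3\right) 83 = -249$)
$F{\left(s,p \right)} = -241 - 196 s + 104 p$ ($F{\left(s,p \right)} = 8 - \left(249 - 104 p + 196 s\right) = -241 - 196 s + 104 p$)
$\sqrt{35907 + F{\left(21,131 \right)}} = \sqrt{35907 - -9267} = \sqrt{35907 + 9267} = \sqrt{45174}$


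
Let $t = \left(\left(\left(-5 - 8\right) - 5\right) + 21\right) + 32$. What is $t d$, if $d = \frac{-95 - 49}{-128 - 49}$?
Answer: $\frac{1680}{59} \approx 28.475$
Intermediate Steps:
$d = \frac{48}{59}$ ($d = - \frac{144}{-177} = \left(-144\right) \left(- \frac{1}{177}\right) = \frac{48}{59} \approx 0.81356$)
$t = 35$ ($t = \left(\left(-13 + \left(-8 + 3\right)\right) + 21\right) + 32 = \left(\left(-13 - 5\right) + 21\right) + 32 = \left(-18 + 21\right) + 32 = 3 + 32 = 35$)
$t d = 35 \cdot \frac{48}{59} = \frac{1680}{59}$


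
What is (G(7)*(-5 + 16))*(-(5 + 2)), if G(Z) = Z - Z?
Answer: 0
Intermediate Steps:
G(Z) = 0
(G(7)*(-5 + 16))*(-(5 + 2)) = (0*(-5 + 16))*(-(5 + 2)) = (0*11)*(-1*7) = 0*(-7) = 0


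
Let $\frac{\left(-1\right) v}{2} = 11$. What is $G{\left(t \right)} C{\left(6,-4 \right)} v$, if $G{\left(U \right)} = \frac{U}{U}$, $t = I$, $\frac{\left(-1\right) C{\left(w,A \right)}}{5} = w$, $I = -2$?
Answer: $660$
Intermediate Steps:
$C{\left(w,A \right)} = - 5 w$
$v = -22$ ($v = \left(-2\right) 11 = -22$)
$t = -2$
$G{\left(U \right)} = 1$
$G{\left(t \right)} C{\left(6,-4 \right)} v = 1 \left(\left(-5\right) 6\right) \left(-22\right) = 1 \left(-30\right) \left(-22\right) = \left(-30\right) \left(-22\right) = 660$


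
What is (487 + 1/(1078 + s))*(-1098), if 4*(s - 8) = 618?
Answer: -442219134/827 ≈ -5.3473e+5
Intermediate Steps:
s = 325/2 (s = 8 + (¼)*618 = 8 + 309/2 = 325/2 ≈ 162.50)
(487 + 1/(1078 + s))*(-1098) = (487 + 1/(1078 + 325/2))*(-1098) = (487 + 1/(2481/2))*(-1098) = (487 + 2/2481)*(-1098) = (1208249/2481)*(-1098) = -442219134/827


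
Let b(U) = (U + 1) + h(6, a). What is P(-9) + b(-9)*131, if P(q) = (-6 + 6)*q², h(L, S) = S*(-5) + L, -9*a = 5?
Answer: 917/9 ≈ 101.89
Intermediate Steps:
a = -5/9 (a = -⅑*5 = -5/9 ≈ -0.55556)
h(L, S) = L - 5*S (h(L, S) = -5*S + L = L - 5*S)
b(U) = 88/9 + U (b(U) = (U + 1) + (6 - 5*(-5/9)) = (1 + U) + (6 + 25/9) = (1 + U) + 79/9 = 88/9 + U)
P(q) = 0 (P(q) = 0*q² = 0)
P(-9) + b(-9)*131 = 0 + (88/9 - 9)*131 = 0 + (7/9)*131 = 0 + 917/9 = 917/9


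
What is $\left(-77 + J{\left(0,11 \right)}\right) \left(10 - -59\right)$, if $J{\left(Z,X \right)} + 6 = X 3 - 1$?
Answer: $-3519$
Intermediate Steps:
$J{\left(Z,X \right)} = -7 + 3 X$ ($J{\left(Z,X \right)} = -6 + \left(X 3 - 1\right) = -6 + \left(3 X - 1\right) = -6 + \left(-1 + 3 X\right) = -7 + 3 X$)
$\left(-77 + J{\left(0,11 \right)}\right) \left(10 - -59\right) = \left(-77 + \left(-7 + 3 \cdot 11\right)\right) \left(10 - -59\right) = \left(-77 + \left(-7 + 33\right)\right) \left(10 + 59\right) = \left(-77 + 26\right) 69 = \left(-51\right) 69 = -3519$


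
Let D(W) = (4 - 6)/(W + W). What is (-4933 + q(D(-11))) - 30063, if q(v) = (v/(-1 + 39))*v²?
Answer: -1770027687/50578 ≈ -34996.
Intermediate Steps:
D(W) = -1/W (D(W) = -2*1/(2*W) = -1/W)
q(v) = v³/38 (q(v) = (v/38)*v² = v³/38)
(-4933 + q(D(-11))) - 30063 = (-4933 + (-1/(-11))³/38) - 30063 = (-4933 + (-1*(-1/11))³/38) - 30063 = (-4933 + (1/11)³/38) - 30063 = (-4933 + (1/38)*(1/1331)) - 30063 = (-4933 + 1/50578) - 30063 = -249501273/50578 - 30063 = -1770027687/50578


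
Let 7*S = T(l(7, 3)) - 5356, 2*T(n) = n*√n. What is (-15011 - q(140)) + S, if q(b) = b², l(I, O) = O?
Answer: -247633/7 + 3*√3/14 ≈ -35376.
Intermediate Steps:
T(n) = n^(3/2)/2 (T(n) = (n*√n)/2 = n^(3/2)/2)
S = -5356/7 + 3*√3/14 (S = (3^(3/2)/2 - 5356)/7 = ((3*√3)/2 - 5356)/7 = (3*√3/2 - 5356)/7 = (-5356 + 3*√3/2)/7 = -5356/7 + 3*√3/14 ≈ -764.77)
(-15011 - q(140)) + S = (-15011 - 1*140²) + (-5356/7 + 3*√3/14) = (-15011 - 1*19600) + (-5356/7 + 3*√3/14) = (-15011 - 19600) + (-5356/7 + 3*√3/14) = -34611 + (-5356/7 + 3*√3/14) = -247633/7 + 3*√3/14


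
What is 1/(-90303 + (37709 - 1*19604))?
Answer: -1/72198 ≈ -1.3851e-5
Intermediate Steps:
1/(-90303 + (37709 - 1*19604)) = 1/(-90303 + (37709 - 19604)) = 1/(-90303 + 18105) = 1/(-72198) = -1/72198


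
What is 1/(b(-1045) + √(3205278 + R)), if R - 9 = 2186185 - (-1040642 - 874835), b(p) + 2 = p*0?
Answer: 2/7306945 + √7306949/7306945 ≈ 0.00037021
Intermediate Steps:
b(p) = -2 (b(p) = -2 + p*0 = -2 + 0 = -2)
R = 4101671 (R = 9 + (2186185 - (-1040642 - 874835)) = 9 + (2186185 - 1*(-1915477)) = 9 + (2186185 + 1915477) = 9 + 4101662 = 4101671)
1/(b(-1045) + √(3205278 + R)) = 1/(-2 + √(3205278 + 4101671)) = 1/(-2 + √7306949)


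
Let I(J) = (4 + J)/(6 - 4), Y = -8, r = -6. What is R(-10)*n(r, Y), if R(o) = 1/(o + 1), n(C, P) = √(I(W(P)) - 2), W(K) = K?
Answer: -2*I/9 ≈ -0.22222*I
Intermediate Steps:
I(J) = 2 + J/2 (I(J) = (4 + J)/2 = (4 + J)*(½) = 2 + J/2)
n(C, P) = √2*√P/2 (n(C, P) = √((2 + P/2) - 2) = √(P/2) = √2*√P/2)
R(o) = 1/(1 + o)
R(-10)*n(r, Y) = (√2*√(-8)/2)/(1 - 10) = (√2*(2*I*√2)/2)/(-9) = -2*I/9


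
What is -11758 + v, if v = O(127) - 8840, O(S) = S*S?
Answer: -4469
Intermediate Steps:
O(S) = S²
v = 7289 (v = 127² - 8840 = 16129 - 8840 = 7289)
-11758 + v = -11758 + 7289 = -4469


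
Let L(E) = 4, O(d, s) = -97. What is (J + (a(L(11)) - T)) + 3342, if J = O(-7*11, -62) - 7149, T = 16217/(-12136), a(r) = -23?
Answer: -47641855/12136 ≈ -3925.7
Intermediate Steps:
T = -16217/12136 (T = 16217*(-1/12136) = -16217/12136 ≈ -1.3363)
J = -7246 (J = -97 - 7149 = -7246)
(J + (a(L(11)) - T)) + 3342 = (-7246 + (-23 - 1*(-16217/12136))) + 3342 = (-7246 + (-23 + 16217/12136)) + 3342 = (-7246 - 262911/12136) + 3342 = -88200367/12136 + 3342 = -47641855/12136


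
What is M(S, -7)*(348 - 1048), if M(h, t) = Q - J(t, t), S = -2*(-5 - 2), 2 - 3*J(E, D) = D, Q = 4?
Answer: -700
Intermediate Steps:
J(E, D) = ⅔ - D/3
S = 14 (S = -2*(-7) = 14)
M(h, t) = 10/3 + t/3 (M(h, t) = 4 - (⅔ - t/3) = 4 + (-⅔ + t/3) = 10/3 + t/3)
M(S, -7)*(348 - 1048) = (10/3 + (⅓)*(-7))*(348 - 1048) = (10/3 - 7/3)*(-700) = 1*(-700) = -700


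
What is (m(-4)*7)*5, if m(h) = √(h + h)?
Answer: 70*I*√2 ≈ 98.995*I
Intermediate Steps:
m(h) = √2*√h (m(h) = √(2*h) = √2*√h)
(m(-4)*7)*5 = ((√2*√(-4))*7)*5 = ((√2*(2*I))*7)*5 = ((2*I*√2)*7)*5 = (14*I*√2)*5 = 70*I*√2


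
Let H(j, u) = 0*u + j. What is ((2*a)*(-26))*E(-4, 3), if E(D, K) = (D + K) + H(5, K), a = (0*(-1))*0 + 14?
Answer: -2912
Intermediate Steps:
H(j, u) = j (H(j, u) = 0 + j = j)
a = 14 (a = 0*0 + 14 = 0 + 14 = 14)
E(D, K) = 5 + D + K (E(D, K) = (D + K) + 5 = 5 + D + K)
((2*a)*(-26))*E(-4, 3) = ((2*14)*(-26))*(5 - 4 + 3) = (28*(-26))*4 = -728*4 = -2912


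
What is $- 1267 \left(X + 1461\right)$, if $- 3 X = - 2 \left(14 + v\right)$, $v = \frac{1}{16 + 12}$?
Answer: $- \frac{3725885}{2} \approx -1.8629 \cdot 10^{6}$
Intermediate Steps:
$v = \frac{1}{28} \approx 0.035714$
$X = \frac{131}{14}$ ($X = - \frac{\left(-2\right) \left(14 + \frac{1}{28}\right)}{3} = - \frac{\left(-2\right) \frac{393}{28}}{3} = \left(- \frac{1}{3}\right) \left(- \frac{393}{14}\right) = \frac{131}{14} \approx 9.3571$)
$- 1267 \left(X + 1461\right) = - 1267 \left(\frac{131}{14} + 1461\right) = \left(-1267\right) \frac{20585}{14} = - \frac{3725885}{2}$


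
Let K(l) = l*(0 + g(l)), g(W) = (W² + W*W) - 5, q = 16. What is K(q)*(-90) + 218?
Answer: -729862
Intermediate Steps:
g(W) = -5 + 2*W² (g(W) = (W² + W²) - 5 = 2*W² - 5 = -5 + 2*W²)
K(l) = l*(-5 + 2*l²) (K(l) = l*(0 + (-5 + 2*l²)) = l*(-5 + 2*l²))
K(q)*(-90) + 218 = (16*(-5 + 2*16²))*(-90) + 218 = (16*(-5 + 2*256))*(-90) + 218 = (16*(-5 + 512))*(-90) + 218 = (16*507)*(-90) + 218 = 8112*(-90) + 218 = -730080 + 218 = -729862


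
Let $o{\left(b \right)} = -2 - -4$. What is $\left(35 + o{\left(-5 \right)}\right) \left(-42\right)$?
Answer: $-1554$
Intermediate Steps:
$o{\left(b \right)} = 2$ ($o{\left(b \right)} = -2 + 4 = 2$)
$\left(35 + o{\left(-5 \right)}\right) \left(-42\right) = \left(35 + 2\right) \left(-42\right) = 37 \left(-42\right) = -1554$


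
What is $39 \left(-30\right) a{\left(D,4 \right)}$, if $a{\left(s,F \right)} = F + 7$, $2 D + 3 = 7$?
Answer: $-12870$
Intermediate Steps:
$D = 2$ ($D = - \frac{3}{2} + \frac{1}{2} \cdot 7 = - \frac{3}{2} + \frac{7}{2} = 2$)
$a{\left(s,F \right)} = 7 + F$
$39 \left(-30\right) a{\left(D,4 \right)} = 39 \left(-30\right) \left(7 + 4\right) = \left(-1170\right) 11 = -12870$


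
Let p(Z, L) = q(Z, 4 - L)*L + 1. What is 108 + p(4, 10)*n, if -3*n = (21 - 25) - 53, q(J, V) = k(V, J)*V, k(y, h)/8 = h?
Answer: -36353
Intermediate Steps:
k(y, h) = 8*h
q(J, V) = 8*J*V (q(J, V) = (8*J)*V = 8*J*V)
p(Z, L) = 1 + 8*L*Z*(4 - L) (p(Z, L) = (8*Z*(4 - L))*L + 1 = 8*L*Z*(4 - L) + 1 = 1 + 8*L*Z*(4 - L))
n = 19 (n = -((21 - 25) - 53)/3 = -(-4 - 53)/3 = -1/3*(-57) = 19)
108 + p(4, 10)*n = 108 + (1 - 8*10*4*(-4 + 10))*19 = 108 + (1 - 8*10*4*6)*19 = 108 + (1 - 1920)*19 = 108 - 1919*19 = 108 - 36461 = -36353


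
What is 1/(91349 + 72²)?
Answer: 1/96533 ≈ 1.0359e-5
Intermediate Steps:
1/(91349 + 72²) = 1/(91349 + 5184) = 1/96533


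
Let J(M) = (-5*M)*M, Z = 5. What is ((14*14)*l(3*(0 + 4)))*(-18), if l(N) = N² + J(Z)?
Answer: -67032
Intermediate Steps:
J(M) = -5*M²
l(N) = -125 + N² (l(N) = N² - 5*5² = N² - 5*25 = N² - 125 = -125 + N²)
((14*14)*l(3*(0 + 4)))*(-18) = ((14*14)*(-125 + (3*(0 + 4))²))*(-18) = (196*(-125 + (3*4)²))*(-18) = (196*(-125 + 12²))*(-18) = (196*(-125 + 144))*(-18) = (196*19)*(-18) = 3724*(-18) = -67032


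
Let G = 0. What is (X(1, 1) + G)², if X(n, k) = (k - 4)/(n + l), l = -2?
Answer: 9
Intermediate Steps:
X(n, k) = (-4 + k)/(-2 + n) (X(n, k) = (k - 4)/(n - 2) = (-4 + k)/(-2 + n))
(X(1, 1) + G)² = ((-4 + 1)/(-2 + 1) + 0)² = (-3/(-1) + 0)² = (-1*(-3) + 0)² = (3 + 0)² = 3² = 9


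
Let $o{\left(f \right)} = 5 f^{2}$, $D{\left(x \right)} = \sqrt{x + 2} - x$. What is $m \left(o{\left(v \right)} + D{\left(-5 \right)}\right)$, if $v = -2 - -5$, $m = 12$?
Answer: $600 + 12 i \sqrt{3} \approx 600.0 + 20.785 i$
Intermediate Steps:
$D{\left(x \right)} = \sqrt{2 + x} - x$
$v = 3$ ($v = -2 + 5 = 3$)
$m \left(o{\left(v \right)} + D{\left(-5 \right)}\right) = 12 \left(5 \cdot 3^{2} + \left(\sqrt{2 - 5} - -5\right)\right) = 12 \left(5 \cdot 9 + \left(\sqrt{-3} + 5\right)\right) = 12 \left(45 + \left(i \sqrt{3} + 5\right)\right) = 12 \left(45 + \left(5 + i \sqrt{3}\right)\right) = 12 \left(50 + i \sqrt{3}\right) = 600 + 12 i \sqrt{3}$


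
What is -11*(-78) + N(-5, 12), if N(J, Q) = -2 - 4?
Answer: 852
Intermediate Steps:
N(J, Q) = -6
-11*(-78) + N(-5, 12) = -11*(-78) - 6 = 858 - 6 = 852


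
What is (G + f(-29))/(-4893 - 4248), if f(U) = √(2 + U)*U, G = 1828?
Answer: -1828/9141 + 29*I*√3/3047 ≈ -0.19998 + 0.016485*I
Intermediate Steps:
f(U) = U*√(2 + U)
(G + f(-29))/(-4893 - 4248) = (1828 - 29*√(2 - 29))/(-4893 - 4248) = (1828 - 87*I*√3)/(-9141) = (1828 - 87*I*√3)*(-1/9141) = -1828/9141 + 29*I*√3/3047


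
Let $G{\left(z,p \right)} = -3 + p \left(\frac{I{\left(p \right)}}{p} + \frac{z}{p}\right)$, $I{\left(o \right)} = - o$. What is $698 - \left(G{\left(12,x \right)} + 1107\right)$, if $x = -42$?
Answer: $-460$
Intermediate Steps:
$G{\left(z,p \right)} = -3 + p \left(-1 + \frac{z}{p}\right)$ ($G{\left(z,p \right)} = -3 + p \left(\frac{\left(-1\right) p}{p} + \frac{z}{p}\right) = -3 + p \left(-1 + \frac{z}{p}\right)$)
$698 - \left(G{\left(12,x \right)} + 1107\right) = 698 - \left(\left(-3 + 12 - -42\right) + 1107\right) = 698 - \left(\left(-3 + 12 + 42\right) + 1107\right) = 698 - \left(51 + 1107\right) = 698 - 1158 = -460$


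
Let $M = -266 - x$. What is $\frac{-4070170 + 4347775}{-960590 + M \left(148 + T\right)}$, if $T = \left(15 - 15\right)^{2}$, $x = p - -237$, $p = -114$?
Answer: $- \frac{277605}{1018162} \approx -0.27265$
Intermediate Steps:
$x = 123$ ($x = -114 - -237 = -114 + 237 = 123$)
$M = -389$ ($M = -266 - 123 = -389$)
$T = 0$ ($T = 0^{2} = 0$)
$\frac{-4070170 + 4347775}{-960590 + M \left(148 + T\right)} = \frac{-4070170 + 4347775}{-960590 - 389 \left(148 + 0\right)} = \frac{277605}{-960590 - 57572} = \frac{277605}{-1018162} = 277605 \left(- \frac{1}{1018162}\right) = - \frac{277605}{1018162}$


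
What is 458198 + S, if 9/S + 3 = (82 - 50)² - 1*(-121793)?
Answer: 6252569909/13646 ≈ 4.5820e+5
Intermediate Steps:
S = 1/13646 (S = 9/(-3 + ((82 - 50)² - 1*(-121793))) = 9/(-3 + (32² + 121793)) = 9/(-3 + (1024 + 121793)) = 9/(-3 + 122817) = 9/122814 = 9*(1/122814) = 1/13646 ≈ 7.3282e-5)
458198 + S = 458198 + 1/13646 = 6252569909/13646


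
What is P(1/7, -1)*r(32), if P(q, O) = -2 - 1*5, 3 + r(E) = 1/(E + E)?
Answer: 1337/64 ≈ 20.891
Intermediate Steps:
r(E) = -3 + 1/(2*E) (r(E) = -3 + 1/(E + E) = -3 + 1/(2*E))
P(q, O) = -7 (P(q, O) = -2 - 5 = -7)
P(1/7, -1)*r(32) = -7*(-3 + (½)/32) = -7*(-3 + (½)*(1/32)) = -7*(-3 + 1/64) = -7*(-191/64) = 1337/64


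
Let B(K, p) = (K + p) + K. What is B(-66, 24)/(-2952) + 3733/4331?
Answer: 319099/355142 ≈ 0.89851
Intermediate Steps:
B(K, p) = p + 2*K
B(-66, 24)/(-2952) + 3733/4331 = (24 + 2*(-66))/(-2952) + 3733/4331 = (24 - 132)*(-1/2952) + 3733*(1/4331) = -108*(-1/2952) + 3733/4331 = 3/82 + 3733/4331 = 319099/355142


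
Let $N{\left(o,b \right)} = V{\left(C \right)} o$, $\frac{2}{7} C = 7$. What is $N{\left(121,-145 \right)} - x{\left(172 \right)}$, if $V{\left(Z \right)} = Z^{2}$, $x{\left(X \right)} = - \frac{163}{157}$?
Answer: $\frac{45612449}{628} \approx 72631.0$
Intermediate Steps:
$C = \frac{49}{2}$ ($C = \frac{7}{2} \cdot 7 = \frac{49}{2} \approx 24.5$)
$x{\left(X \right)} = - \frac{163}{157}$ ($x{\left(X \right)} = \left(-163\right) \frac{1}{157} = - \frac{163}{157}$)
$N{\left(o,b \right)} = \frac{2401 o}{4}$ ($N{\left(o,b \right)} = \left(\frac{49}{2}\right)^{2} o = \frac{2401 o}{4}$)
$N{\left(121,-145 \right)} - x{\left(172 \right)} = \frac{2401}{4} \cdot 121 - - \frac{163}{157} = \frac{290521}{4} + \frac{163}{157} = \frac{45612449}{628}$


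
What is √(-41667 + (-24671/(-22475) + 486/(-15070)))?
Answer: I*√1911908147789212859/6773965 ≈ 204.12*I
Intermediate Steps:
√(-41667 + (-24671/(-22475) + 486/(-15070))) = √(-41667 + (-24671*(-1/22475) + 486*(-1/15070))) = √(-41667 + (24671/22475 - 243/7535)) = √(-41667 + 36086912/33869825) = √(-1411217911363/33869825) = I*√1911908147789212859/6773965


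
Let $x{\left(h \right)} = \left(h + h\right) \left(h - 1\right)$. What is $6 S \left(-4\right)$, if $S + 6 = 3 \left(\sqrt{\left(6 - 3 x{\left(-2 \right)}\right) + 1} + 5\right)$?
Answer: $-216 - 72 i \sqrt{29} \approx -216.0 - 387.73 i$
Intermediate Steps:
$x{\left(h \right)} = 2 h \left(-1 + h\right)$
$S = 9 + 3 i \sqrt{29}$ ($S = -6 + 3 \left(\sqrt{\left(6 - 3 \cdot 2 \left(-2\right) \left(-1 - 2\right)\right) + 1} + 5\right) = -6 + 3 \left(\sqrt{\left(6 - 3 \cdot 2 \left(-2\right) \left(-3\right)\right) + 1} + 5\right) = -6 + 3 \left(\sqrt{\left(6 - 36\right) + 1} + 5\right) = -6 + 3 \left(\sqrt{-30 + 1} + 5\right) = -6 + 3 \left(\sqrt{-29} + 5\right) = -6 + 3 \left(i \sqrt{29} + 5\right) = -6 + 3 \left(5 + i \sqrt{29}\right) = -6 + \left(15 + 3 i \sqrt{29}\right) = 9 + 3 i \sqrt{29} \approx 9.0 + 16.155 i$)
$6 S \left(-4\right) = 6 \left(9 + 3 i \sqrt{29}\right) \left(-4\right) = \left(54 + 18 i \sqrt{29}\right) \left(-4\right) = -216 - 72 i \sqrt{29}$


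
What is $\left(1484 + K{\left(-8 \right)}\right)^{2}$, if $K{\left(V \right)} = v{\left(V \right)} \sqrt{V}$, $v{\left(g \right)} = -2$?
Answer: $2202224 - 11872 i \sqrt{2} \approx 2.2022 \cdot 10^{6} - 16790.0 i$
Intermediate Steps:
$K{\left(V \right)} = - 2 \sqrt{V}$
$\left(1484 + K{\left(-8 \right)}\right)^{2} = \left(1484 - 2 \sqrt{-8}\right)^{2} = \left(1484 - 2 \cdot 2 i \sqrt{2}\right)^{2} = \left(1484 - 4 i \sqrt{2}\right)^{2}$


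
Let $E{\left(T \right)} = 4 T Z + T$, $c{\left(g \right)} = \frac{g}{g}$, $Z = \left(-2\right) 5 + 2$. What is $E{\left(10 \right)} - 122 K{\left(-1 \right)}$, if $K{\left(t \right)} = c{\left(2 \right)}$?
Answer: $-432$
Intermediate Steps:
$Z = -8$ ($Z = -10 + 2 = -8$)
$c{\left(g \right)} = 1$
$K{\left(t \right)} = 1$
$E{\left(T \right)} = - 31 T$ ($E{\left(T \right)} = 4 T \left(-8\right) + T = - 32 T + T = - 31 T$)
$E{\left(10 \right)} - 122 K{\left(-1 \right)} = \left(-31\right) 10 - 122 = -310 - 122 = -432$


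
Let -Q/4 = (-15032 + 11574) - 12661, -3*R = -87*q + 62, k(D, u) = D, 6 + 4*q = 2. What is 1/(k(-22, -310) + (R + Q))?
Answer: 3/193213 ≈ 1.5527e-5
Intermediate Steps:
q = -1 (q = -3/2 + (¼)*2 = -3/2 + ½ = -1)
R = -149/3 (R = -(-87*(-1) + 62)/3 = -(87 + 62)/3 = -⅓*149 = -149/3 ≈ -49.667)
Q = 64476 (Q = -4*((-15032 + 11574) - 12661) = -4*(-3458 - 12661) = -4*(-16119) = 64476)
1/(k(-22, -310) + (R + Q)) = 1/(-22 + (-149/3 + 64476)) = 1/(-22 + 193279/3) = 1/(193213/3) = 3/193213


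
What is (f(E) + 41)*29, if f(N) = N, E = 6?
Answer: 1363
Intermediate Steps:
(f(E) + 41)*29 = (6 + 41)*29 = 47*29 = 1363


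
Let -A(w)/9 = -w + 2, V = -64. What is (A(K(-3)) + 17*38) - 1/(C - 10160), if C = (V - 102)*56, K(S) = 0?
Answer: 12218369/19456 ≈ 628.00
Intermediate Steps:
C = -9296 (C = (-64 - 102)*56 = -166*56 = -9296)
A(w) = -18 + 9*w (A(w) = -9*(-w + 2) = -9*(2 - w) = -18 + 9*w)
(A(K(-3)) + 17*38) - 1/(C - 10160) = ((-18 + 9*0) + 17*38) - 1/(-9296 - 10160) = ((-18 + 0) + 646) - 1/(-19456) = (-18 + 646) - 1*(-1/19456) = 628 + 1/19456 = 12218369/19456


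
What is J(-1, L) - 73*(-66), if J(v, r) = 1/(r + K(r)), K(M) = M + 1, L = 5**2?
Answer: 245719/51 ≈ 4818.0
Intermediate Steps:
L = 25
K(M) = 1 + M
J(v, r) = 1/(1 + 2*r) (J(v, r) = 1/(r + (1 + r)) = 1/(1 + 2*r))
J(-1, L) - 73*(-66) = 1/(1 + 2*25) - 73*(-66) = 1/(1 + 50) + 4818 = 1/51 + 4818 = 245719/51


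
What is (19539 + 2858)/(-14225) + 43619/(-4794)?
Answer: -727851493/68194650 ≈ -10.673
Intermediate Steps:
(19539 + 2858)/(-14225) + 43619/(-4794) = 22397*(-1/14225) + 43619*(-1/4794) = -22397/14225 - 43619/4794 = -727851493/68194650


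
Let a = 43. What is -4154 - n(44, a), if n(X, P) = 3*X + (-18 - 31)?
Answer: -4237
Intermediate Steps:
n(X, P) = -49 + 3*X (n(X, P) = 3*X - 49 = -49 + 3*X)
-4154 - n(44, a) = -4154 - (-49 + 3*44) = -4154 - (-49 + 132) = -4154 - 1*83 = -4154 - 83 = -4237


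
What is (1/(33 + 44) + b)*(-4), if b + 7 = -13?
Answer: 6156/77 ≈ 79.948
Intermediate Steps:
b = -20 (b = -7 - 13 = -20)
(1/(33 + 44) + b)*(-4) = (1/(33 + 44) - 20)*(-4) = (1/77 - 20)*(-4) = -1539/77*(-4) = 6156/77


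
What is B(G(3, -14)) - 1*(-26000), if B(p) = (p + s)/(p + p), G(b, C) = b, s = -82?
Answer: 155921/6 ≈ 25987.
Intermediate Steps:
B(p) = (-82 + p)/(2*p) (B(p) = (p - 82)/(p + p) = (-82 + p)/((2*p)) = (-82 + p)*(1/(2*p)) = (-82 + p)/(2*p))
B(G(3, -14)) - 1*(-26000) = (½)*(-82 + 3)/3 - 1*(-26000) = (½)*(⅓)*(-79) + 26000 = -79/6 + 26000 = 155921/6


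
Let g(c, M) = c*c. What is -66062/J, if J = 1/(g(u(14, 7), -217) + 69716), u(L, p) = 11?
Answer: -4613571894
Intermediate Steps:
g(c, M) = c**2
J = 1/69837 (J = 1/(11**2 + 69716) = 1/(121 + 69716) = 1/69837 ≈ 1.4319e-5)
-66062/J = -66062/1/69837 = -66062*69837 = -4613571894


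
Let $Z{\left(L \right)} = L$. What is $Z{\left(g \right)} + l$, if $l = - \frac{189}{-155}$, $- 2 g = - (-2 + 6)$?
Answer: $\frac{499}{155} \approx 3.2194$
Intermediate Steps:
$g = 2$ ($g = - \frac{\left(-1\right) \left(-2 + 6\right)}{2} = - \frac{\left(-1\right) 4}{2} = \left(- \frac{1}{2}\right) \left(-4\right) = 2$)
$l = \frac{189}{155}$ ($l = \left(-189\right) \left(- \frac{1}{155}\right) = \frac{189}{155} \approx 1.2194$)
$Z{\left(g \right)} + l = 2 + \frac{189}{155} = \frac{499}{155}$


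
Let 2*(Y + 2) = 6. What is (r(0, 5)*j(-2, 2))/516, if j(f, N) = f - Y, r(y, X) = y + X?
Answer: -5/172 ≈ -0.029070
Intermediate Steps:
Y = 1 (Y = -2 + (1/2)*6 = -2 + 3 = 1)
r(y, X) = X + y
j(f, N) = -1 + f (j(f, N) = f - 1*1 = f - 1 = -1 + f)
(r(0, 5)*j(-2, 2))/516 = ((5 + 0)*(-1 - 2))/516 = (5*(-3))*(1/516) = -15*1/516 = -5/172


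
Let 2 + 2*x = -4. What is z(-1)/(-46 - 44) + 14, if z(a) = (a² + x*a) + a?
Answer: 419/30 ≈ 13.967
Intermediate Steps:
x = -3 (x = -1 + (½)*(-4) = -1 - 2 = -3)
z(a) = a² - 2*a (z(a) = (a² - 3*a) + a = a² - 2*a)
z(-1)/(-46 - 44) + 14 = (-(-2 - 1))/(-46 - 44) + 14 = -1*(-3)/(-90) + 14 = 3*(-1/90) + 14 = -1/30 + 14 = 419/30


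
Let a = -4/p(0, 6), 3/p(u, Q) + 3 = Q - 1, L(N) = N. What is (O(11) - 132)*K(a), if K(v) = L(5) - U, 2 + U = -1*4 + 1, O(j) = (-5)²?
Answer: -1070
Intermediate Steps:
p(u, Q) = 3/(-4 + Q) (p(u, Q) = 3/(-3 + (Q - 1)) = 3/(-3 + (-1 + Q)) = 3/(-4 + Q))
O(j) = 25
U = -5 (U = -2 + (-1*4 + 1) = -2 + (-4 + 1) = -2 - 3 = -5)
a = -8/3 (a = -4/(3/(-4 + 6)) = -4/(3/2) = -4/(3*(½)) = -4/3/2 = -4*⅔ = -8/3 ≈ -2.6667)
K(v) = 10 (K(v) = 5 - 1*(-5) = 5 + 5 = 10)
(O(11) - 132)*K(a) = (25 - 132)*10 = -107*10 = -1070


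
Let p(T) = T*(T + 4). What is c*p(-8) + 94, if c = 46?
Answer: 1566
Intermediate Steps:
p(T) = T*(4 + T)
c*p(-8) + 94 = 46*(-8*(4 - 8)) + 94 = 46*(-8*(-4)) + 94 = 46*32 + 94 = 1472 + 94 = 1566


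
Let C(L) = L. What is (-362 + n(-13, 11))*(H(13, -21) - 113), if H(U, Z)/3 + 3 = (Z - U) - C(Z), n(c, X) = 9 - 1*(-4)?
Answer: 56189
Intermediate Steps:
n(c, X) = 13 (n(c, X) = 9 + 4 = 13)
H(U, Z) = -9 - 3*U (H(U, Z) = -9 + 3*((Z - U) - Z) = -9 + 3*(-U) = -9 - 3*U)
(-362 + n(-13, 11))*(H(13, -21) - 113) = (-362 + 13)*((-9 - 3*13) - 113) = -349*((-9 - 39) - 113) = -349*(-48 - 113) = -349*(-161) = 56189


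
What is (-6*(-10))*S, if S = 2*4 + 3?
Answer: 660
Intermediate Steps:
S = 11 (S = 8 + 3 = 11)
(-6*(-10))*S = -6*(-10)*11 = 60*11 = 660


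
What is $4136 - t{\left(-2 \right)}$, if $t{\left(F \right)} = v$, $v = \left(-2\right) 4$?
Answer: $4144$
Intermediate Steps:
$v = -8$
$t{\left(F \right)} = -8$
$4136 - t{\left(-2 \right)} = 4136 - -8 = 4136 + 8 = 4144$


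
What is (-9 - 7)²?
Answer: 256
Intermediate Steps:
(-9 - 7)² = (-16)² = 256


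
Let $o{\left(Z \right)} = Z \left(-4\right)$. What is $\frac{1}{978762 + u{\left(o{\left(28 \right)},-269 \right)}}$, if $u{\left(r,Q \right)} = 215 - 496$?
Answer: $\frac{1}{978481} \approx 1.022 \cdot 10^{-6}$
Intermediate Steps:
$o{\left(Z \right)} = - 4 Z$
$u{\left(r,Q \right)} = -281$
$\frac{1}{978762 + u{\left(o{\left(28 \right)},-269 \right)}} = \frac{1}{978762 - 281} = \frac{1}{978481}$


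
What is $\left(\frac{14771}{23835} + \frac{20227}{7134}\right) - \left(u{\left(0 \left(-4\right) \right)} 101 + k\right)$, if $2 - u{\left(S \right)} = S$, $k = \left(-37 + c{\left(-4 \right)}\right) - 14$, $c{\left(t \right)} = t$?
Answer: $- \frac{8136076657}{56679630} \approx -143.54$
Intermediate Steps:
$k = -55$ ($k = \left(-37 - 4\right) - 14 = -41 - 14 = -55$)
$u{\left(S \right)} = 2 - S$
$\left(\frac{14771}{23835} + \frac{20227}{7134}\right) - \left(u{\left(0 \left(-4\right) \right)} 101 + k\right) = \left(\frac{14771}{23835} + \frac{20227}{7134}\right) - \left(\left(2 - 0 \left(-4\right)\right) 101 - 55\right) = \left(14771 \cdot \frac{1}{23835} + 20227 \cdot \frac{1}{7134}\right) - \left(\left(2 - 0\right) 101 - 55\right) = \left(\frac{14771}{23835} + \frac{20227}{7134}\right) - \left(\left(2 + 0\right) 101 - 55\right) = \frac{195828953}{56679630} - \left(2 \cdot 101 - 55\right) = \frac{195828953}{56679630} - \left(202 - 55\right) = \frac{195828953}{56679630} - 147 = - \frac{8136076657}{56679630}$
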